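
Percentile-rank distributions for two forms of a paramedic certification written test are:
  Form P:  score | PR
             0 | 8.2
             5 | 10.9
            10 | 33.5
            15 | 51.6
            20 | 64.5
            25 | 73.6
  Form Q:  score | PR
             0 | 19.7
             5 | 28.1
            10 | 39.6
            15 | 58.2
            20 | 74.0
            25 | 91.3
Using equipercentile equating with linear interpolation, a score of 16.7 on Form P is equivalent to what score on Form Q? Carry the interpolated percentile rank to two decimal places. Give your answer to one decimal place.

PR of 16.7 on Form P: 51.6 + (16.7 − 15)/(20 − 15) × (64.5 − 51.6) = 55.99
On Form Q, PR 55.99 falls between score 10 (PR 39.6) and 15 (PR 58.2).
Interpolate: 10 + (55.99 − 39.6)/(58.2 − 39.6) × (15 − 10) = 14.4

14.4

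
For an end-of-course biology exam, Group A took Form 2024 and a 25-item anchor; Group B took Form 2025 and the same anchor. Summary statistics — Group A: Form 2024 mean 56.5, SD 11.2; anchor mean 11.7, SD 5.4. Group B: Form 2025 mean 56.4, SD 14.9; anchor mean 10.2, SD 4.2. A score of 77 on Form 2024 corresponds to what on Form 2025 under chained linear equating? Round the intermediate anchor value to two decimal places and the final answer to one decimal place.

96.8

Form 2024 → anchor (Group A): v = (5.4/11.2)(77 − 56.5) + 11.7 = 21.58
anchor → Form 2025 (Group B): y = (14.9/4.2)(21.58 − 10.2) + 56.4 = 96.8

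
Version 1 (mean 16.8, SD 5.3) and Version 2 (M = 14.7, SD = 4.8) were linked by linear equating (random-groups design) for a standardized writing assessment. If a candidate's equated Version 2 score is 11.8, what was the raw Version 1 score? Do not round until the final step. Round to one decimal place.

13.6

Invert y = (SD_Y/SD_X)(x − M_X) + M_Y:
x = (SD_X/SD_Y)(y − M_Y) + M_X = (5.3/4.8)(11.8 − 14.7) + 16.8
x = 1.104167 × -2.900 + 16.8 = 13.6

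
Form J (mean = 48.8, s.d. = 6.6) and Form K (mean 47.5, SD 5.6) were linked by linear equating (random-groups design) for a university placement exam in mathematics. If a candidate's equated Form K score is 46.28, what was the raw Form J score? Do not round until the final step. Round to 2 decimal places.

47.36

Invert y = (SD_Y/SD_X)(x − M_X) + M_Y:
x = (SD_X/SD_Y)(y − M_Y) + M_X = (6.6/5.6)(46.28 − 47.5) + 48.8
x = 1.178571 × -1.220 + 48.8 = 47.36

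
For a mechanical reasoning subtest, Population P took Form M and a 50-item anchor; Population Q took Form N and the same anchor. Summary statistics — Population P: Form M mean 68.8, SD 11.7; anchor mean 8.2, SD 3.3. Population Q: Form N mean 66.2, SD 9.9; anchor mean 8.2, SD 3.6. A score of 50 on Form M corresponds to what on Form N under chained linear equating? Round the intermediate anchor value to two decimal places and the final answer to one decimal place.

51.6

Form M → anchor (Population P): v = (3.3/11.7)(50 − 68.8) + 8.2 = 2.90
anchor → Form N (Population Q): y = (9.9/3.6)(2.90 − 8.2) + 66.2 = 51.6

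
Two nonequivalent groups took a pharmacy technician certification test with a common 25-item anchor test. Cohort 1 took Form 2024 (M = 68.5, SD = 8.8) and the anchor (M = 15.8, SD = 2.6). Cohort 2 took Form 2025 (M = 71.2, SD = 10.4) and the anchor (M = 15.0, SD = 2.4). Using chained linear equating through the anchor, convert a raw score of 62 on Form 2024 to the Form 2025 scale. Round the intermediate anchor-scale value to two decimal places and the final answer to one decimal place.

Form 2024 → anchor (Cohort 1): v = (2.6/8.8)(62 − 68.5) + 15.8 = 13.88
anchor → Form 2025 (Cohort 2): y = (10.4/2.4)(13.88 − 15.0) + 71.2 = 66.3

66.3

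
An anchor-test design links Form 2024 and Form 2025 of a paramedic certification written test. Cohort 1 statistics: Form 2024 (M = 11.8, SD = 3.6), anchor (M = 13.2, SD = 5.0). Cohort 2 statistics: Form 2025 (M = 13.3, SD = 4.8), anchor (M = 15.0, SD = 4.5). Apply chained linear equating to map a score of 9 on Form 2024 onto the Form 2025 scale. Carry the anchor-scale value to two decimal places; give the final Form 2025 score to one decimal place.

Form 2024 → anchor (Cohort 1): v = (5.0/3.6)(9 − 11.8) + 13.2 = 9.31
anchor → Form 2025 (Cohort 2): y = (4.8/4.5)(9.31 − 15.0) + 13.3 = 7.2

7.2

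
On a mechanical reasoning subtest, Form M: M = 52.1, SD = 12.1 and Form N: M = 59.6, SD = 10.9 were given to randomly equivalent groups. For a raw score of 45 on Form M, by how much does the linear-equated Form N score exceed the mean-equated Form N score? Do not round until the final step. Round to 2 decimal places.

Mean-equated: 45 + (59.6 − 52.1) = 52.50
Linear-equated: (10.9/12.1)(45 − 52.1) + 59.6 = 53.204
Difference = 53.204 − 52.50 = 0.70

0.70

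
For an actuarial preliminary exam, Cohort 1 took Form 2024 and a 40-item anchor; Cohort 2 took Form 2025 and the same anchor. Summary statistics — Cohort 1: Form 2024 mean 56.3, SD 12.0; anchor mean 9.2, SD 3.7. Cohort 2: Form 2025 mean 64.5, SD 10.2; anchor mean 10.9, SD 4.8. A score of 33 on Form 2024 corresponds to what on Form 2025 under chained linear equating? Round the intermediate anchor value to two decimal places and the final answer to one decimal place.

45.6

Form 2024 → anchor (Cohort 1): v = (3.7/12.0)(33 − 56.3) + 9.2 = 2.02
anchor → Form 2025 (Cohort 2): y = (10.2/4.8)(2.02 − 10.9) + 64.5 = 45.6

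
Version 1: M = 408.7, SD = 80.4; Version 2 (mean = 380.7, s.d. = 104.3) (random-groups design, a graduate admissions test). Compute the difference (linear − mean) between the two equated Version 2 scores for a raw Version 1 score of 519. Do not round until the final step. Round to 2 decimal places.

32.79

Mean-equated: 519 + (380.7 − 408.7) = 491.00
Linear-equated: (104.3/80.4)(519 − 408.7) + 380.7 = 523.788
Difference = 523.788 − 491.00 = 32.79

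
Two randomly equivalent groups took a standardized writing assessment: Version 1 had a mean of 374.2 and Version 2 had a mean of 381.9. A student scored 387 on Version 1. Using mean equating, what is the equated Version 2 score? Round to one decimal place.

394.7

Mean equating: y = x + (M_Y − M_X) = 387 + (381.9 − 374.2) = 394.7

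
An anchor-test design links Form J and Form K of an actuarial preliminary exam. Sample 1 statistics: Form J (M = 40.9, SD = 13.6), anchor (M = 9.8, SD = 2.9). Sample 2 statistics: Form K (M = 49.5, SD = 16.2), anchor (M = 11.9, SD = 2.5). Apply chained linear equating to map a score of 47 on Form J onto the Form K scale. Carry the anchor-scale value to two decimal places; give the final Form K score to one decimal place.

44.3

Form J → anchor (Sample 1): v = (2.9/13.6)(47 − 40.9) + 9.8 = 11.10
anchor → Form K (Sample 2): y = (16.2/2.5)(11.10 − 11.9) + 49.5 = 44.3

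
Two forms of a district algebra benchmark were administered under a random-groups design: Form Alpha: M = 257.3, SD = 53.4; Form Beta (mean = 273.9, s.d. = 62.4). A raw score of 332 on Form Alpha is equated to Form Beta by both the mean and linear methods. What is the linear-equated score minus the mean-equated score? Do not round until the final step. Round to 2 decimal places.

Mean-equated: 332 + (273.9 − 257.3) = 348.60
Linear-equated: (62.4/53.4)(332 − 257.3) + 273.9 = 361.190
Difference = 361.190 − 348.60 = 12.59

12.59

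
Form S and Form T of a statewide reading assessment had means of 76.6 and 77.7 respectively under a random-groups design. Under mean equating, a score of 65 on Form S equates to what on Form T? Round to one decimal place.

66.1

Mean equating: y = x + (M_Y − M_X) = 65 + (77.7 − 76.6) = 66.1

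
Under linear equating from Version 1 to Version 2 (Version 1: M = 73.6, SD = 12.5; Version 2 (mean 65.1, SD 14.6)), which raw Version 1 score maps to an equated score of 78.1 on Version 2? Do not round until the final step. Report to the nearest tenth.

84.7

Invert y = (SD_Y/SD_X)(x − M_X) + M_Y:
x = (SD_X/SD_Y)(y − M_Y) + M_X = (12.5/14.6)(78.1 − 65.1) + 73.6
x = 0.856164 × 13.000 + 73.6 = 84.7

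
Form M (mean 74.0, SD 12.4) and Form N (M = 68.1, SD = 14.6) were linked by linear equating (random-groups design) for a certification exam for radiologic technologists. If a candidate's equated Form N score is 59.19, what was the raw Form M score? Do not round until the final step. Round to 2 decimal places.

Invert y = (SD_Y/SD_X)(x − M_X) + M_Y:
x = (SD_X/SD_Y)(y − M_Y) + M_X = (12.4/14.6)(59.19 − 68.1) + 74.0
x = 0.849315 × -8.910 + 74.0 = 66.43

66.43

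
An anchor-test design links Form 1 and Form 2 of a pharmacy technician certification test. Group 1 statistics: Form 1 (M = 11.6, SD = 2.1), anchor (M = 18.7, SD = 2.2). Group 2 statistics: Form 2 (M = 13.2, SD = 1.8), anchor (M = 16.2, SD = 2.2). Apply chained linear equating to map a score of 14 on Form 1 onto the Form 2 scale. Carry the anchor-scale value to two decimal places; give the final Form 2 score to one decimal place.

Form 1 → anchor (Group 1): v = (2.2/2.1)(14 − 11.6) + 18.7 = 21.21
anchor → Form 2 (Group 2): y = (1.8/2.2)(21.21 − 16.2) + 13.2 = 17.3

17.3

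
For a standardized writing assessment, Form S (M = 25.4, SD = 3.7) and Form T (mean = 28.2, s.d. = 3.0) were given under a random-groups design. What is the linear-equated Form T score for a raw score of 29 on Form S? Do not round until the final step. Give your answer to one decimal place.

Linear equating: y = (SD_Y/SD_X)(x − M_X) + M_Y
y = (3.0/3.7)(29 − 25.4) + 28.2
y = 0.810811 × 3.6 + 28.2 = 2.9189 + 28.2 = 31.1

31.1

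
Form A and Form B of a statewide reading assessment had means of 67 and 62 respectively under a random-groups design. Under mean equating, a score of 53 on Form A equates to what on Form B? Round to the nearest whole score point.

48

Mean equating: y = x + (M_Y − M_X) = 53 + (62 − 67) = 48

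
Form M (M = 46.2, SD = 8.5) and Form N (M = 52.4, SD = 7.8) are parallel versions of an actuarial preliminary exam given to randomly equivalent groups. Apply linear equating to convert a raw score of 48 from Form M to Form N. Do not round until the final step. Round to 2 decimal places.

54.05

Linear equating: y = (SD_Y/SD_X)(x − M_X) + M_Y
y = (7.8/8.5)(48 − 46.2) + 52.4
y = 0.917647 × 1.8 + 52.4 = 1.6518 + 52.4 = 54.05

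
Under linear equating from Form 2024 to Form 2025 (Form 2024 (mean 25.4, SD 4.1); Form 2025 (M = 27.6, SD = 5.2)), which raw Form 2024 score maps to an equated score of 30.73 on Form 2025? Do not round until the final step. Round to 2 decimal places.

Invert y = (SD_Y/SD_X)(x − M_X) + M_Y:
x = (SD_X/SD_Y)(y − M_Y) + M_X = (4.1/5.2)(30.73 − 27.6) + 25.4
x = 0.788462 × 3.130 + 25.4 = 27.87

27.87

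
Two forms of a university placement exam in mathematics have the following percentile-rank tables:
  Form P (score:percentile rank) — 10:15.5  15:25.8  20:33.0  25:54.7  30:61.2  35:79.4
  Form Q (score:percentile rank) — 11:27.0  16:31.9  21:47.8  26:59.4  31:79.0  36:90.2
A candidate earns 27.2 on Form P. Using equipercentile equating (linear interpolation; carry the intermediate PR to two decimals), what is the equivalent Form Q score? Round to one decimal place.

25.2

PR of 27.2 on Form P: 54.7 + (27.2 − 25)/(30 − 25) × (61.2 − 54.7) = 57.56
On Form Q, PR 57.56 falls between score 21 (PR 47.8) and 26 (PR 59.4).
Interpolate: 21 + (57.56 − 47.8)/(59.4 − 47.8) × (26 − 21) = 25.2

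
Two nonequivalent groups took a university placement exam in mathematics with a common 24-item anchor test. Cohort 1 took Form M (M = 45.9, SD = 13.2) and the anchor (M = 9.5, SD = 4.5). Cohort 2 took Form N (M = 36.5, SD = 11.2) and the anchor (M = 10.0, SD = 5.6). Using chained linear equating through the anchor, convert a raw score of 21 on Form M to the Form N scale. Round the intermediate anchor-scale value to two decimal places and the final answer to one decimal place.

Form M → anchor (Cohort 1): v = (4.5/13.2)(21 − 45.9) + 9.5 = 1.01
anchor → Form N (Cohort 2): y = (11.2/5.6)(1.01 − 10.0) + 36.5 = 18.5

18.5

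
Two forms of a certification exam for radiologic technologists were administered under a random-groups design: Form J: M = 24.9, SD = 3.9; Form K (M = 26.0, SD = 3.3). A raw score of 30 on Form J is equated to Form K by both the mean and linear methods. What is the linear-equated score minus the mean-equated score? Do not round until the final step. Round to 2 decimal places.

-0.78

Mean-equated: 30 + (26.0 − 24.9) = 31.10
Linear-equated: (3.3/3.9)(30 − 24.9) + 26.0 = 30.315
Difference = 30.315 − 31.10 = -0.78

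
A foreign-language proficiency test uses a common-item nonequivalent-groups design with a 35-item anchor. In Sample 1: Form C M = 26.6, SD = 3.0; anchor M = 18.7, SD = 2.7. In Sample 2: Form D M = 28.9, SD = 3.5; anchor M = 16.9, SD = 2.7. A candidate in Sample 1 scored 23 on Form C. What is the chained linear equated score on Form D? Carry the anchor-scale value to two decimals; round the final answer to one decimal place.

Form C → anchor (Sample 1): v = (2.7/3.0)(23 − 26.6) + 18.7 = 15.46
anchor → Form D (Sample 2): y = (3.5/2.7)(15.46 − 16.9) + 28.9 = 27.0

27.0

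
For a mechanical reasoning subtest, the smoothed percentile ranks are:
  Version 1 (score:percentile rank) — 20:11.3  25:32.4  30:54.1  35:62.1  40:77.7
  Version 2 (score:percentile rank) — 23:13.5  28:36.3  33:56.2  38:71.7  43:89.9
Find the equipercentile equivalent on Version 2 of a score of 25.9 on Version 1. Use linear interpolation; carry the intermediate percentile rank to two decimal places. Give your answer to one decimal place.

28.0

PR of 25.9 on Version 1: 32.4 + (25.9 − 25)/(30 − 25) × (54.1 − 32.4) = 36.31
On Version 2, PR 36.31 falls between score 28 (PR 36.3) and 33 (PR 56.2).
Interpolate: 28 + (36.31 − 36.3)/(56.2 − 36.3) × (33 − 28) = 28.0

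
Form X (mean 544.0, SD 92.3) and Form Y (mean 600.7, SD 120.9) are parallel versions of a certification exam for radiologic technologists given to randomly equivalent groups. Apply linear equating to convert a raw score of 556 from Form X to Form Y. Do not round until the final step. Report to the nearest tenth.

Linear equating: y = (SD_Y/SD_X)(x − M_X) + M_Y
y = (120.9/92.3)(556 − 544.0) + 600.7
y = 1.309859 × 12.0 + 600.7 = 15.7183 + 600.7 = 616.4

616.4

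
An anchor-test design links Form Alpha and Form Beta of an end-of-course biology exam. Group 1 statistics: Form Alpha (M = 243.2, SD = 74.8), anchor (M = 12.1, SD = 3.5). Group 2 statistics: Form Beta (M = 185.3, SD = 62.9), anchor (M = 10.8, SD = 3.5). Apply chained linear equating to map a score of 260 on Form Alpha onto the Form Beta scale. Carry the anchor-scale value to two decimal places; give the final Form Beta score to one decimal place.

Form Alpha → anchor (Group 1): v = (3.5/74.8)(260 − 243.2) + 12.1 = 12.89
anchor → Form Beta (Group 2): y = (62.9/3.5)(12.89 − 10.8) + 185.3 = 222.9

222.9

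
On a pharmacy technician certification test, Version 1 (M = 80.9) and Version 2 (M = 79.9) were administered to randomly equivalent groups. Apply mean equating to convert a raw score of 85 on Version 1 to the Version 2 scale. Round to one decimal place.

Mean equating: y = x + (M_Y − M_X) = 85 + (79.9 − 80.9) = 84.0

84.0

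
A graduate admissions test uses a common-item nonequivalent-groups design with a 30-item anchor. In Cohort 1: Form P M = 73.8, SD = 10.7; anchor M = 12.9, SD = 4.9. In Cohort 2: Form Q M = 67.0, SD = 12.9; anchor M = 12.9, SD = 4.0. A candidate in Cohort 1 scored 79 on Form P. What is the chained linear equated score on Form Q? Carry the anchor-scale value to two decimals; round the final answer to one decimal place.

74.7

Form P → anchor (Cohort 1): v = (4.9/10.7)(79 − 73.8) + 12.9 = 15.28
anchor → Form Q (Cohort 2): y = (12.9/4.0)(15.28 − 12.9) + 67.0 = 74.7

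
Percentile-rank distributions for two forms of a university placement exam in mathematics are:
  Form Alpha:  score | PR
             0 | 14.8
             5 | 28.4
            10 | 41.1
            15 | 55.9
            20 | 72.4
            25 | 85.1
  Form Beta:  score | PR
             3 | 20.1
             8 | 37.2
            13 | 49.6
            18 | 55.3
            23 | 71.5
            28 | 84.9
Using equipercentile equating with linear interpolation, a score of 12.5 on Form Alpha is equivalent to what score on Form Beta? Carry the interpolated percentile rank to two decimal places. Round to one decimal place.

12.6

PR of 12.5 on Form Alpha: 41.1 + (12.5 − 10)/(15 − 10) × (55.9 − 41.1) = 48.50
On Form Beta, PR 48.50 falls between score 8 (PR 37.2) and 13 (PR 49.6).
Interpolate: 8 + (48.50 − 37.2)/(49.6 − 37.2) × (13 − 8) = 12.6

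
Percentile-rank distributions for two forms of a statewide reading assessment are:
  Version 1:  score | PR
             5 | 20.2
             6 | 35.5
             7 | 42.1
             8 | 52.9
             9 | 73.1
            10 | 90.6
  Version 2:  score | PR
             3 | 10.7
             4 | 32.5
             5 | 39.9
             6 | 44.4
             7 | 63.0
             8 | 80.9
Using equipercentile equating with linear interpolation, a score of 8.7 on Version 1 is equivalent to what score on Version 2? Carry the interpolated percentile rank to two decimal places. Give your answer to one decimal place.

PR of 8.7 on Version 1: 52.9 + (8.7 − 8)/(9 − 8) × (73.1 − 52.9) = 67.04
On Version 2, PR 67.04 falls between score 7 (PR 63.0) and 8 (PR 80.9).
Interpolate: 7 + (67.04 − 63.0)/(80.9 − 63.0) × (8 − 7) = 7.2

7.2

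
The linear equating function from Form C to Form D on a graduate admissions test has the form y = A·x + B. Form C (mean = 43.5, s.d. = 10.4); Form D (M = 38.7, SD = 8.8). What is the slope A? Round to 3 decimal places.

0.846

A = SD_Y / SD_X = 8.8 / 10.4 = 0.846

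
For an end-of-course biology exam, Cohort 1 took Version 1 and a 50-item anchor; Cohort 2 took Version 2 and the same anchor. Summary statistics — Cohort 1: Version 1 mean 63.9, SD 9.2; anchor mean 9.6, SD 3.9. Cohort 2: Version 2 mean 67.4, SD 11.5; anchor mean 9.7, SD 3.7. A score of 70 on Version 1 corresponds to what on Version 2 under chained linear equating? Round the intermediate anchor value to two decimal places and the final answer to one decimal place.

75.1

Version 1 → anchor (Cohort 1): v = (3.9/9.2)(70 − 63.9) + 9.6 = 12.19
anchor → Version 2 (Cohort 2): y = (11.5/3.7)(12.19 − 9.7) + 67.4 = 75.1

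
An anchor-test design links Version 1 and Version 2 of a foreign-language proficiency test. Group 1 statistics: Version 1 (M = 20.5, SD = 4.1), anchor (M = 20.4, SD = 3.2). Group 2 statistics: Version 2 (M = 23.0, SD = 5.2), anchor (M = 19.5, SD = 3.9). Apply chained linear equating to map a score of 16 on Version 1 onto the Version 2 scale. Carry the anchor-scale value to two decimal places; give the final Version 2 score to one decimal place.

19.5

Version 1 → anchor (Group 1): v = (3.2/4.1)(16 − 20.5) + 20.4 = 16.89
anchor → Version 2 (Group 2): y = (5.2/3.9)(16.89 − 19.5) + 23.0 = 19.5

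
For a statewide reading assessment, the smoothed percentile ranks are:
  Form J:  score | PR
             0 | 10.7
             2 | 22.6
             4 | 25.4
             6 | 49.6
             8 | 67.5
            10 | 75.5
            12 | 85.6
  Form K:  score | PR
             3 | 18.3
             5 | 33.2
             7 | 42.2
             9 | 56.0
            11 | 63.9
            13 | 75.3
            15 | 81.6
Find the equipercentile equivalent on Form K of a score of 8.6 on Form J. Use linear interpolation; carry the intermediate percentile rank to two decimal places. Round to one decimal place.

PR of 8.6 on Form J: 67.5 + (8.6 − 8)/(10 − 8) × (75.5 − 67.5) = 69.90
On Form K, PR 69.90 falls between score 11 (PR 63.9) and 13 (PR 75.3).
Interpolate: 11 + (69.90 − 63.9)/(75.3 − 63.9) × (13 − 11) = 12.1

12.1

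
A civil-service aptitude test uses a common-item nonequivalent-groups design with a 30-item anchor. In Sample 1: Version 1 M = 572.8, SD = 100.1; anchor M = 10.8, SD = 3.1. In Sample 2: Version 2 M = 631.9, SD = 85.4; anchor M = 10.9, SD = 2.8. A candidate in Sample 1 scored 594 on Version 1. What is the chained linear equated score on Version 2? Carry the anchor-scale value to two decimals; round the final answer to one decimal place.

Version 1 → anchor (Sample 1): v = (3.1/100.1)(594 − 572.8) + 10.8 = 11.46
anchor → Version 2 (Sample 2): y = (85.4/2.8)(11.46 − 10.9) + 631.9 = 649.0

649.0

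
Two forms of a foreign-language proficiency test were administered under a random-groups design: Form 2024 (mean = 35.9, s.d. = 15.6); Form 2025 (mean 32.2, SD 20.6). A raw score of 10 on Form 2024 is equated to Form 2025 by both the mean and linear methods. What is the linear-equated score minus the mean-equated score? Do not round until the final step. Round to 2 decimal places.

-8.30

Mean-equated: 10 + (32.2 − 35.9) = 6.30
Linear-equated: (20.6/15.6)(10 − 35.9) + 32.2 = -2.001
Difference = -2.001 − 6.30 = -8.30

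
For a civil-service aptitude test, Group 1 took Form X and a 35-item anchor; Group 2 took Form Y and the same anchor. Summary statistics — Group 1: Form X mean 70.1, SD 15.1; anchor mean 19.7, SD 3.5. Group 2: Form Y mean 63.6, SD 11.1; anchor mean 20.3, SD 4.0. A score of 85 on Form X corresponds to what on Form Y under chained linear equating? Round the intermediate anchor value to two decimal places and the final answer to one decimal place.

Form X → anchor (Group 1): v = (3.5/15.1)(85 − 70.1) + 19.7 = 23.15
anchor → Form Y (Group 2): y = (11.1/4.0)(23.15 − 20.3) + 63.6 = 71.5

71.5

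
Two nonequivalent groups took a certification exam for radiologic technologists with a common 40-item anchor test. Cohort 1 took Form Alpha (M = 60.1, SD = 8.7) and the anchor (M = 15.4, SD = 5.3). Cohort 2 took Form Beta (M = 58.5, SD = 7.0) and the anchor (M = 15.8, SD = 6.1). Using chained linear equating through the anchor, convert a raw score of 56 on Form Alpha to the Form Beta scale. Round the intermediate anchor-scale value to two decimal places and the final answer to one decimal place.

55.2

Form Alpha → anchor (Cohort 1): v = (5.3/8.7)(56 − 60.1) + 15.4 = 12.90
anchor → Form Beta (Cohort 2): y = (7.0/6.1)(12.90 − 15.8) + 58.5 = 55.2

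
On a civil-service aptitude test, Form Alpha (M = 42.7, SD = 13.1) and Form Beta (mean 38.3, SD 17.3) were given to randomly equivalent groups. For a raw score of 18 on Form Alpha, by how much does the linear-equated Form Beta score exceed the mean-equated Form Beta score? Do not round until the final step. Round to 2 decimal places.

Mean-equated: 18 + (38.3 − 42.7) = 13.60
Linear-equated: (17.3/13.1)(18 − 42.7) + 38.3 = 5.681
Difference = 5.681 − 13.60 = -7.92

-7.92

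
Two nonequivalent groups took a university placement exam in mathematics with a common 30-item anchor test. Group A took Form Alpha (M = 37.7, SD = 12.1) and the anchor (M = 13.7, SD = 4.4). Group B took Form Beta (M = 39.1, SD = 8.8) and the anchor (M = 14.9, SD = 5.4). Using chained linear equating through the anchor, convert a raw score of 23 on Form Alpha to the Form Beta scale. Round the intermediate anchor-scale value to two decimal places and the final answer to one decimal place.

Form Alpha → anchor (Group A): v = (4.4/12.1)(23 − 37.7) + 13.7 = 8.35
anchor → Form Beta (Group B): y = (8.8/5.4)(8.35 − 14.9) + 39.1 = 28.4

28.4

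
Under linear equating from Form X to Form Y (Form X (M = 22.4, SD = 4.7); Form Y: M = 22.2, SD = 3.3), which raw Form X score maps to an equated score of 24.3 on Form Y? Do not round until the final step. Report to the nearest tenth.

Invert y = (SD_Y/SD_X)(x − M_X) + M_Y:
x = (SD_X/SD_Y)(y − M_Y) + M_X = (4.7/3.3)(24.3 − 22.2) + 22.4
x = 1.424242 × 2.100 + 22.4 = 25.4

25.4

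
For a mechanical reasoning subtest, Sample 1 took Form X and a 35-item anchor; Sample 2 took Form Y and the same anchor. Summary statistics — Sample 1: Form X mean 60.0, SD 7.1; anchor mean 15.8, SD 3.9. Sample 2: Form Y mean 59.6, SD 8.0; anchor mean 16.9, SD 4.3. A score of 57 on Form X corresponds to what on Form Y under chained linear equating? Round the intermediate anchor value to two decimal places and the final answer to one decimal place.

54.5

Form X → anchor (Sample 1): v = (3.9/7.1)(57 − 60.0) + 15.8 = 14.15
anchor → Form Y (Sample 2): y = (8.0/4.3)(14.15 − 16.9) + 59.6 = 54.5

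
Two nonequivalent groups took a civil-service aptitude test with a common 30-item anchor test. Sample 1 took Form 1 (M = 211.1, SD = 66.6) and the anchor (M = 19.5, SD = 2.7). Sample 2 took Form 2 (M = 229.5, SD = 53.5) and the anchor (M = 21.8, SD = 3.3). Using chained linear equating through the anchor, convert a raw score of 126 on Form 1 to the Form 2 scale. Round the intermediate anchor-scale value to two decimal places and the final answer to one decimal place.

Form 1 → anchor (Sample 1): v = (2.7/66.6)(126 − 211.1) + 19.5 = 16.05
anchor → Form 2 (Sample 2): y = (53.5/3.3)(16.05 − 21.8) + 229.5 = 136.3

136.3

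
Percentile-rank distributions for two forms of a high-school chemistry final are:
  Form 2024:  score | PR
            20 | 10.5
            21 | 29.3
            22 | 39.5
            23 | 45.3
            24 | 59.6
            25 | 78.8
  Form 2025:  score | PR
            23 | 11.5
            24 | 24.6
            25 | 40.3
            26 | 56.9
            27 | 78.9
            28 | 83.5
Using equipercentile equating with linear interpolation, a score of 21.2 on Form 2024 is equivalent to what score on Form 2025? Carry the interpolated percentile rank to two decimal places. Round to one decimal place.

PR of 21.2 on Form 2024: 29.3 + (21.2 − 21)/(22 − 21) × (39.5 − 29.3) = 31.34
On Form 2025, PR 31.34 falls between score 24 (PR 24.6) and 25 (PR 40.3).
Interpolate: 24 + (31.34 − 24.6)/(40.3 − 24.6) × (25 − 24) = 24.4

24.4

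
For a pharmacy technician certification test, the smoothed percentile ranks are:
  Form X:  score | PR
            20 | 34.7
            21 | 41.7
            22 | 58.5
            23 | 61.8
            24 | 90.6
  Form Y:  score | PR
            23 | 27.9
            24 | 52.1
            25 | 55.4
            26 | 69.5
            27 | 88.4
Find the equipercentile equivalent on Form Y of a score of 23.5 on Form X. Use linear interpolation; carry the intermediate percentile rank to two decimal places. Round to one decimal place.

PR of 23.5 on Form X: 61.8 + (23.5 − 23)/(24 − 23) × (90.6 − 61.8) = 76.20
On Form Y, PR 76.20 falls between score 26 (PR 69.5) and 27 (PR 88.4).
Interpolate: 26 + (76.20 − 69.5)/(88.4 − 69.5) × (27 − 26) = 26.4

26.4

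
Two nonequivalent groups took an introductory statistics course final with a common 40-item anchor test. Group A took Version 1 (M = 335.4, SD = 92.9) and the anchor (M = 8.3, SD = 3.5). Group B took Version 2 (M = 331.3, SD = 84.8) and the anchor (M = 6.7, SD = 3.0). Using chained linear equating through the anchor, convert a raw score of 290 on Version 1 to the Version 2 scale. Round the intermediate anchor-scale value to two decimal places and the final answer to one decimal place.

Version 1 → anchor (Group A): v = (3.5/92.9)(290 − 335.4) + 8.3 = 6.59
anchor → Version 2 (Group B): y = (84.8/3.0)(6.59 − 6.7) + 331.3 = 328.2

328.2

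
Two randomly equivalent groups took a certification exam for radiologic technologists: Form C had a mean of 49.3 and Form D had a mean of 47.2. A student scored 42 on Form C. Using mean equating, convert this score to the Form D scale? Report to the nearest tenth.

Mean equating: y = x + (M_Y − M_X) = 42 + (47.2 − 49.3) = 39.9

39.9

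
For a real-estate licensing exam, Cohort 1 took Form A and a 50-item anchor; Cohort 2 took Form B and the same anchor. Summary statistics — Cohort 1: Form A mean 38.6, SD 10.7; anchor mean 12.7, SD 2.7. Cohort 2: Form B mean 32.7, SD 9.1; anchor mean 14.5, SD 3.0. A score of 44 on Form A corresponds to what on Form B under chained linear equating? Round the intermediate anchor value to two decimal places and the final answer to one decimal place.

Form A → anchor (Cohort 1): v = (2.7/10.7)(44 − 38.6) + 12.7 = 14.06
anchor → Form B (Cohort 2): y = (9.1/3.0)(14.06 − 14.5) + 32.7 = 31.4

31.4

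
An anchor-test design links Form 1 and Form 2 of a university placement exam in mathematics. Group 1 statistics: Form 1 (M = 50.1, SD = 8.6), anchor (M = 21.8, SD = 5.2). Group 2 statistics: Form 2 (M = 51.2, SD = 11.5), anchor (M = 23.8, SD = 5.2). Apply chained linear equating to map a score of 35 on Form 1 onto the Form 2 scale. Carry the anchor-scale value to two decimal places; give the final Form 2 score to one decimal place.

26.6

Form 1 → anchor (Group 1): v = (5.2/8.6)(35 − 50.1) + 21.8 = 12.67
anchor → Form 2 (Group 2): y = (11.5/5.2)(12.67 − 23.8) + 51.2 = 26.6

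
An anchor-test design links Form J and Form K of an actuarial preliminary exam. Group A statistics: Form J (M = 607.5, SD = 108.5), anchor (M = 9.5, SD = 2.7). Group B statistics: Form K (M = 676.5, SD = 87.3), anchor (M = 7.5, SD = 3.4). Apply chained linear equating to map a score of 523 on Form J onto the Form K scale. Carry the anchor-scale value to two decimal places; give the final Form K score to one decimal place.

Form J → anchor (Group A): v = (2.7/108.5)(523 − 607.5) + 9.5 = 7.40
anchor → Form K (Group B): y = (87.3/3.4)(7.40 − 7.5) + 676.5 = 673.9

673.9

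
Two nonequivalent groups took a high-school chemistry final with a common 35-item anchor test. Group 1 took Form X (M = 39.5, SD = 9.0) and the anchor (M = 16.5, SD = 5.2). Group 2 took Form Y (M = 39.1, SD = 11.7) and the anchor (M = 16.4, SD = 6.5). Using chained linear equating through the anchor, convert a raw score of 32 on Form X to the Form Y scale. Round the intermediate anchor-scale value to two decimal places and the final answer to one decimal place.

31.5

Form X → anchor (Group 1): v = (5.2/9.0)(32 − 39.5) + 16.5 = 12.17
anchor → Form Y (Group 2): y = (11.7/6.5)(12.17 − 16.4) + 39.1 = 31.5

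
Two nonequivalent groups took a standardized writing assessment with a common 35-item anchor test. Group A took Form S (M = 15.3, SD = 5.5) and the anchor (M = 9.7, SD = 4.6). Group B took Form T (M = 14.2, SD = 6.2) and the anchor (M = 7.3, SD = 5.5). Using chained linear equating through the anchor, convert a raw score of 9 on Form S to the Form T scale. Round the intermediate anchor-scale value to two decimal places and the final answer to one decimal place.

11.0

Form S → anchor (Group A): v = (4.6/5.5)(9 − 15.3) + 9.7 = 4.43
anchor → Form T (Group B): y = (6.2/5.5)(4.43 − 7.3) + 14.2 = 11.0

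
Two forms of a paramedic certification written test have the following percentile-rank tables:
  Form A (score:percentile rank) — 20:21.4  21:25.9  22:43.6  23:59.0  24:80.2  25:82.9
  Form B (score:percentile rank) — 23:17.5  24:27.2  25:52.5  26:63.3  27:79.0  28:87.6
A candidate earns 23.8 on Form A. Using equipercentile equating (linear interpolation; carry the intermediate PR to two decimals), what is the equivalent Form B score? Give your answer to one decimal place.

PR of 23.8 on Form A: 59.0 + (23.8 − 23)/(24 − 23) × (80.2 − 59.0) = 75.96
On Form B, PR 75.96 falls between score 26 (PR 63.3) and 27 (PR 79.0).
Interpolate: 26 + (75.96 − 63.3)/(79.0 − 63.3) × (27 − 26) = 26.8

26.8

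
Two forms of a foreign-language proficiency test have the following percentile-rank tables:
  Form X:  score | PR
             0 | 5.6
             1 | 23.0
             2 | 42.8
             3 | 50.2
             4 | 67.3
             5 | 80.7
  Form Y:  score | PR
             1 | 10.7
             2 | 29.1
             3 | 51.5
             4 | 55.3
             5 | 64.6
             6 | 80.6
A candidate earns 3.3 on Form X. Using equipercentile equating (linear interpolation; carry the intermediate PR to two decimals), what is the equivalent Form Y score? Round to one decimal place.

4.0

PR of 3.3 on Form X: 50.2 + (3.3 − 3)/(4 − 3) × (67.3 − 50.2) = 55.33
On Form Y, PR 55.33 falls between score 4 (PR 55.3) and 5 (PR 64.6).
Interpolate: 4 + (55.33 − 55.3)/(64.6 − 55.3) × (5 − 4) = 4.0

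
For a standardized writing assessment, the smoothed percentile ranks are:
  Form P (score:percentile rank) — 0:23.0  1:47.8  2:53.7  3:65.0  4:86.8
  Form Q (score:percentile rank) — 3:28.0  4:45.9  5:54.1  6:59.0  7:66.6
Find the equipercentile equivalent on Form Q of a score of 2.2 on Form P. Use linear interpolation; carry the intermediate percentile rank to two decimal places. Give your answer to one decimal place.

PR of 2.2 on Form P: 53.7 + (2.2 − 2)/(3 − 2) × (65.0 − 53.7) = 55.96
On Form Q, PR 55.96 falls between score 5 (PR 54.1) and 6 (PR 59.0).
Interpolate: 5 + (55.96 − 54.1)/(59.0 − 54.1) × (6 − 5) = 5.4

5.4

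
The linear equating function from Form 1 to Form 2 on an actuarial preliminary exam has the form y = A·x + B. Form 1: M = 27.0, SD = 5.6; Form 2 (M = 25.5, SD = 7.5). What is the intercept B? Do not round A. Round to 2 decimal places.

-10.66

A = SD_Y / SD_X = 7.5 / 5.6 = 1.339286
B = M_Y − A·M_X = 25.5 − 1.339286 × 27.0 = -10.66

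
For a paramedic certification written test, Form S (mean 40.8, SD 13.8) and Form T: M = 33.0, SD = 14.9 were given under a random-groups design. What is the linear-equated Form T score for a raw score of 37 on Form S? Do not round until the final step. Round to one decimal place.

28.9

Linear equating: y = (SD_Y/SD_X)(x − M_X) + M_Y
y = (14.9/13.8)(37 − 40.8) + 33.0
y = 1.079710 × -3.8 + 33.0 = -4.1029 + 33.0 = 28.9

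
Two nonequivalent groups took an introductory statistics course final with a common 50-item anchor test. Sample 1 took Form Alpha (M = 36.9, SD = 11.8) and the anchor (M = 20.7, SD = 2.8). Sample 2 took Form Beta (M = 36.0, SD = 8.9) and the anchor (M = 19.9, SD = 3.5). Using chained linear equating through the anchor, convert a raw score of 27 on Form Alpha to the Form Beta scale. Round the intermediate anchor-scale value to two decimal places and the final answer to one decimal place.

32.1

Form Alpha → anchor (Sample 1): v = (2.8/11.8)(27 − 36.9) + 20.7 = 18.35
anchor → Form Beta (Sample 2): y = (8.9/3.5)(18.35 − 19.9) + 36.0 = 32.1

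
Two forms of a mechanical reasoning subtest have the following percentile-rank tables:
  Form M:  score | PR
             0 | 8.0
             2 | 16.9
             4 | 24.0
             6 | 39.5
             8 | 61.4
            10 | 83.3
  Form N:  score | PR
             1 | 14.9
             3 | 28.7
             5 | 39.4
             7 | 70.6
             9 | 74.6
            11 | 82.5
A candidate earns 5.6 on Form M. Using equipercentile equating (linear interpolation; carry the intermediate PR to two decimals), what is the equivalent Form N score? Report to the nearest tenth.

4.4

PR of 5.6 on Form M: 24.0 + (5.6 − 4)/(6 − 4) × (39.5 − 24.0) = 36.40
On Form N, PR 36.40 falls between score 3 (PR 28.7) and 5 (PR 39.4).
Interpolate: 3 + (36.40 − 28.7)/(39.4 − 28.7) × (5 − 3) = 4.4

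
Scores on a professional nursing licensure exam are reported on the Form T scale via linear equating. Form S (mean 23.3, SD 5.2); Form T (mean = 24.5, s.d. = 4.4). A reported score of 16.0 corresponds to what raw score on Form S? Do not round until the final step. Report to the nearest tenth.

Invert y = (SD_Y/SD_X)(x − M_X) + M_Y:
x = (SD_X/SD_Y)(y − M_Y) + M_X = (5.2/4.4)(16.0 − 24.5) + 23.3
x = 1.181818 × -8.500 + 23.3 = 13.3

13.3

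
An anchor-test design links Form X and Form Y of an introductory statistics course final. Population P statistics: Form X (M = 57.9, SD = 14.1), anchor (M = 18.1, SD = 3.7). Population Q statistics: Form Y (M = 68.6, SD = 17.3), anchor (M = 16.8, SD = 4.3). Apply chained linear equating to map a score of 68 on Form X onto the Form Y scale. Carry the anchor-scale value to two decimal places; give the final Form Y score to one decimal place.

Form X → anchor (Population P): v = (3.7/14.1)(68 − 57.9) + 18.1 = 20.75
anchor → Form Y (Population Q): y = (17.3/4.3)(20.75 − 16.8) + 68.6 = 84.5

84.5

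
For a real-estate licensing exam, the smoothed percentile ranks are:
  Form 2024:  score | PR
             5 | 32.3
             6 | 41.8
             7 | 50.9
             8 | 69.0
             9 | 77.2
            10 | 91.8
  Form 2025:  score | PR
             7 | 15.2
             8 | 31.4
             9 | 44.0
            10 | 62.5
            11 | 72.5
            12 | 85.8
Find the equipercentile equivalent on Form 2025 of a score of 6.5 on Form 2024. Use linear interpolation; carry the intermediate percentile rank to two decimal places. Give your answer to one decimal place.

9.1

PR of 6.5 on Form 2024: 41.8 + (6.5 − 6)/(7 − 6) × (50.9 − 41.8) = 46.35
On Form 2025, PR 46.35 falls between score 9 (PR 44.0) and 10 (PR 62.5).
Interpolate: 9 + (46.35 − 44.0)/(62.5 − 44.0) × (10 − 9) = 9.1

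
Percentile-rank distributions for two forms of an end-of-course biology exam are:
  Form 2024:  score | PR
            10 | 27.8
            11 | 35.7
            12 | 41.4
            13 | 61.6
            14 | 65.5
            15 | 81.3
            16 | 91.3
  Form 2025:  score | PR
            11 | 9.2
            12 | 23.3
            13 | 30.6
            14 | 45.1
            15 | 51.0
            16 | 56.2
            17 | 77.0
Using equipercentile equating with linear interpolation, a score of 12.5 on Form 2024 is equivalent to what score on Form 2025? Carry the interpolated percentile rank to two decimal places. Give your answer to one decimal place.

15.1

PR of 12.5 on Form 2024: 41.4 + (12.5 − 12)/(13 − 12) × (61.6 − 41.4) = 51.50
On Form 2025, PR 51.50 falls between score 15 (PR 51.0) and 16 (PR 56.2).
Interpolate: 15 + (51.50 − 51.0)/(56.2 − 51.0) × (16 − 15) = 15.1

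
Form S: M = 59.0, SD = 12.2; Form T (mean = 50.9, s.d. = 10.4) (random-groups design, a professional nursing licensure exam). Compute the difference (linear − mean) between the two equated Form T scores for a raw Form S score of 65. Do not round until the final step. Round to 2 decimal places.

-0.89

Mean-equated: 65 + (50.9 − 59.0) = 56.90
Linear-equated: (10.4/12.2)(65 − 59.0) + 50.9 = 56.015
Difference = 56.015 − 56.90 = -0.89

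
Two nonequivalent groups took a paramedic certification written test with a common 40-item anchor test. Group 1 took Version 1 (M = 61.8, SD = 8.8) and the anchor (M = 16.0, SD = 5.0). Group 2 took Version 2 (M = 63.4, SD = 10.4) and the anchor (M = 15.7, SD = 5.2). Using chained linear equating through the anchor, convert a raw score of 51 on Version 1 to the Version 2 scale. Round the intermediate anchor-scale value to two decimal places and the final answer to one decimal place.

Version 1 → anchor (Group 1): v = (5.0/8.8)(51 − 61.8) + 16.0 = 9.86
anchor → Version 2 (Group 2): y = (10.4/5.2)(9.86 − 15.7) + 63.4 = 51.7

51.7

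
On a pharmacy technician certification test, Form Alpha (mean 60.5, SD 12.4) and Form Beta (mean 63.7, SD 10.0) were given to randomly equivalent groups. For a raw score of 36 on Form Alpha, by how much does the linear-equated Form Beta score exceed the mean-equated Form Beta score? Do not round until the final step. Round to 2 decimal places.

4.74

Mean-equated: 36 + (63.7 − 60.5) = 39.20
Linear-equated: (10.0/12.4)(36 − 60.5) + 63.7 = 43.942
Difference = 43.942 − 39.20 = 4.74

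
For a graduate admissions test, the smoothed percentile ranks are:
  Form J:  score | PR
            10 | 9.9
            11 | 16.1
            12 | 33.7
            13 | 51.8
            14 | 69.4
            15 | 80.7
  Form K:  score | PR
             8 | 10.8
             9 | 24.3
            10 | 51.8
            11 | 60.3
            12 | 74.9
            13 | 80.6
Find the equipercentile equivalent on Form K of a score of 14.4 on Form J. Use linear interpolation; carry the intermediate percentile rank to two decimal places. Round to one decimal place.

11.9

PR of 14.4 on Form J: 69.4 + (14.4 − 14)/(15 − 14) × (80.7 − 69.4) = 73.92
On Form K, PR 73.92 falls between score 11 (PR 60.3) and 12 (PR 74.9).
Interpolate: 11 + (73.92 − 60.3)/(74.9 − 60.3) × (12 − 11) = 11.9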